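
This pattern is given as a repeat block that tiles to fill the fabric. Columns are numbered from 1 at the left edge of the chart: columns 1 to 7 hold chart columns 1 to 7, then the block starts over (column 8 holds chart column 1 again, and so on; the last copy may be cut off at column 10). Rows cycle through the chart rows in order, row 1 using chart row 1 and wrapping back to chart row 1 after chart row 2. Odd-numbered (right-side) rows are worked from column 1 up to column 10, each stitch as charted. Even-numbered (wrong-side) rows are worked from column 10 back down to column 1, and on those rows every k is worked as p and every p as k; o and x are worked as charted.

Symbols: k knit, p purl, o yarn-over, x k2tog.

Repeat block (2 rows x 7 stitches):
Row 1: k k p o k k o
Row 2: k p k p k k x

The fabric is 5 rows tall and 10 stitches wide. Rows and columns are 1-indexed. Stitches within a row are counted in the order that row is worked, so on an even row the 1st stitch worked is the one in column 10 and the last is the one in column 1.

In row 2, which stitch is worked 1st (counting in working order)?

Stitch:
p

Derivation:
Row 2: (2-1) mod 2 = 1, so use chart row 2. Even row -> WS.
Chart row 2 tiled across columns 1-10: k p k p k k x k p k
WS row: flip the tiled sequence (start at column 10) and apply k<->p; o and x stay.
Row 2 as worked: p k p x p p k p k p
Stitch 1 in working order -> p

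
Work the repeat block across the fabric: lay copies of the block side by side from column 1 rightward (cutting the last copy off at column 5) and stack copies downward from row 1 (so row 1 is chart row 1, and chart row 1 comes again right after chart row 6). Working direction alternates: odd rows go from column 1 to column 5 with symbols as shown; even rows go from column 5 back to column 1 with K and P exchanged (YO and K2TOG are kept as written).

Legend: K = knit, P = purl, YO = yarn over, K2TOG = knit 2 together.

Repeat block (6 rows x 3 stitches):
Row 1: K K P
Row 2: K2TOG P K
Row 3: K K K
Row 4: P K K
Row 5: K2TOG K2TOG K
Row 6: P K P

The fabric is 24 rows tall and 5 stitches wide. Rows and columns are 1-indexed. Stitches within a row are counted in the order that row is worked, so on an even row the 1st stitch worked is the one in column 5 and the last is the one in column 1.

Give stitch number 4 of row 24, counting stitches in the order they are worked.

== STITCH ==
P

Derivation:
Row 24: (24-1) mod 6 = 5, so use chart row 6. Even row -> WS.
Chart row 6 tiled across columns 1-5: P K P P K
WS row: flip the tiled sequence (start at column 5) and apply K<->P; YO and K2TOG stay.
Row 24 as worked: P K K P K
The 4th stitch worked is P.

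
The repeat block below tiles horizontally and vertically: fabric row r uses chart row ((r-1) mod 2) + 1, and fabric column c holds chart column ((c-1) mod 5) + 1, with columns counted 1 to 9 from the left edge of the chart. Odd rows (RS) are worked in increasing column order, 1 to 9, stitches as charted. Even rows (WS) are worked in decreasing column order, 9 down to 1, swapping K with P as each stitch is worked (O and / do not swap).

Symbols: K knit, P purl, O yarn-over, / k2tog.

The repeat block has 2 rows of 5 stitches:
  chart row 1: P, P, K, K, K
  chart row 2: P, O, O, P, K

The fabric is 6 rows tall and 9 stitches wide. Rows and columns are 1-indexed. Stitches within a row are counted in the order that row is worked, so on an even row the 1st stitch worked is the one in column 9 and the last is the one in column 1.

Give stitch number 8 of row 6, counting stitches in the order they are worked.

Row 6: (6-1) mod 2 = 1, so use chart row 2. Even row -> WS.
Chart row 2 tiled across columns 1-9: P O O P K P O O P
WS: work from column 9 back to column 1 (reverse the tiled row), swapping K<->P (O and / unchanged).
Row 6 as worked: K O O K P K O O K
Counting 8 along the worked row gives O.

Result:
O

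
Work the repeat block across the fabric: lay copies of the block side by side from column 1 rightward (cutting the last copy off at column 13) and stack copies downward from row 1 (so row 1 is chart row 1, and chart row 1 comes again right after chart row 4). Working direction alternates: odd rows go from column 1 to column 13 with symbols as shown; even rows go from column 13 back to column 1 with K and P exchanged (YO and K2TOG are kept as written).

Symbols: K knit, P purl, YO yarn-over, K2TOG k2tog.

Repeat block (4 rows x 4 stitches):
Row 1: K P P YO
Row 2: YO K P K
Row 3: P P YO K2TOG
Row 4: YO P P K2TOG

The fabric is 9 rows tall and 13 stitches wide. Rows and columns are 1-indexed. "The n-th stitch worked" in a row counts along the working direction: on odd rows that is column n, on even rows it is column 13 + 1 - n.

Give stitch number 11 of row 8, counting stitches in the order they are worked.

Row 8 uses chart row ((8-1) mod 4)+1 = 4. Row 8 is even, so WS.
Chart row 4 tiled across columns 1-13: YO P P K2TOG YO P P K2TOG YO P P K2TOG YO
WS row: flip the tiled sequence (start at column 13) and apply K<->P; YO and K2TOG stay.
Row 8 as worked: YO K2TOG K K YO K2TOG K K YO K2TOG K K YO
Stitch 11 in working order -> K

Stitch:
K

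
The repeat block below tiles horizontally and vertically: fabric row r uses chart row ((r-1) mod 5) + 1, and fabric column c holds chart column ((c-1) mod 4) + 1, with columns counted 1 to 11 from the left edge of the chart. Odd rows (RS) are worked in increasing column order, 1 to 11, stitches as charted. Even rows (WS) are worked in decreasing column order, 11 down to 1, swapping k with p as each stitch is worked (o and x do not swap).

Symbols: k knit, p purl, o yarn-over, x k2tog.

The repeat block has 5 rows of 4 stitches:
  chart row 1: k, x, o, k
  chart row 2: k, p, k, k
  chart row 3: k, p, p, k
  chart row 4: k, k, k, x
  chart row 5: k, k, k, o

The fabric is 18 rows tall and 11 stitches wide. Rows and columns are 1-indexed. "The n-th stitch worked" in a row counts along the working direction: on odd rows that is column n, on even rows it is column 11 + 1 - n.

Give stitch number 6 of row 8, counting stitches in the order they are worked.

Row 8: (8-1) mod 5 = 2, so use chart row 3. Even row -> WS.
Chart row 3 tiled across columns 1-11: k p p k k p p k k p p
Wrong side: read the tiled row from column 11 down to 1 and exchange k with p (leave o, x).
Row 8 as worked: k k p p k k p p k k p
Stitch 6 in working order -> k

== STITCH ==
k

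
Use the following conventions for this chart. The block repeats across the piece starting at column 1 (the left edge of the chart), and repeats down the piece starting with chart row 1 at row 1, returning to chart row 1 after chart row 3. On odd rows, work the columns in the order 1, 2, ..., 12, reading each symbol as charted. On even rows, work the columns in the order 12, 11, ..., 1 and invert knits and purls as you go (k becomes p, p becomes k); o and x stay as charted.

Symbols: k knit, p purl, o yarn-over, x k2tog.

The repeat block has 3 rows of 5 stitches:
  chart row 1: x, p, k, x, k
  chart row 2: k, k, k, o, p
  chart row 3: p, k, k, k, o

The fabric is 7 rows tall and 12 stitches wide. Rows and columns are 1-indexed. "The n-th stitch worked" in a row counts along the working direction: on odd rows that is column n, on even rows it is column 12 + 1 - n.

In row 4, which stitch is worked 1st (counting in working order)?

For row 4: chart row = ((4-1) mod 3) + 1 = 1; this is a WS (even) row.
Chart row 1 tiled across columns 1-12: x p k x k x p k x k x p
WS row: flip the tiled sequence (start at column 12) and apply k<->p; o and x stay.
Row 4 as worked: k x p x p k x p x p k x
Stitch 1 in working order -> k

Result:
k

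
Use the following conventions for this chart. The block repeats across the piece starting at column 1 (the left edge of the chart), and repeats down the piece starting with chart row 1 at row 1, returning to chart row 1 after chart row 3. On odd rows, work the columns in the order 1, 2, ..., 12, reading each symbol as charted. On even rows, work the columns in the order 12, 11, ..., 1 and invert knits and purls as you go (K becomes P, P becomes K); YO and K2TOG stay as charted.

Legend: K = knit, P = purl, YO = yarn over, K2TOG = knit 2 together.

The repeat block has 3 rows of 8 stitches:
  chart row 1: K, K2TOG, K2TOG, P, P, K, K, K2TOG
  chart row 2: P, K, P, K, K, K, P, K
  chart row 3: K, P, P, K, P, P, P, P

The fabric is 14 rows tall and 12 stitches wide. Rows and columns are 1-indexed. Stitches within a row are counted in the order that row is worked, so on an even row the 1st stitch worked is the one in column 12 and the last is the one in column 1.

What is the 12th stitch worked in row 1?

Row 1 uses chart row ((1-1) mod 3)+1 = 1. Row 1 is odd, so RS.
Chart row 1 tiled across columns 1-12: K K2TOG K2TOG P P K K K2TOG K K2TOG K2TOG P
Right side: take the tiled row as-is (worked left to right from column 1).
Counting 12 along the worked row gives P.

== STITCH ==
P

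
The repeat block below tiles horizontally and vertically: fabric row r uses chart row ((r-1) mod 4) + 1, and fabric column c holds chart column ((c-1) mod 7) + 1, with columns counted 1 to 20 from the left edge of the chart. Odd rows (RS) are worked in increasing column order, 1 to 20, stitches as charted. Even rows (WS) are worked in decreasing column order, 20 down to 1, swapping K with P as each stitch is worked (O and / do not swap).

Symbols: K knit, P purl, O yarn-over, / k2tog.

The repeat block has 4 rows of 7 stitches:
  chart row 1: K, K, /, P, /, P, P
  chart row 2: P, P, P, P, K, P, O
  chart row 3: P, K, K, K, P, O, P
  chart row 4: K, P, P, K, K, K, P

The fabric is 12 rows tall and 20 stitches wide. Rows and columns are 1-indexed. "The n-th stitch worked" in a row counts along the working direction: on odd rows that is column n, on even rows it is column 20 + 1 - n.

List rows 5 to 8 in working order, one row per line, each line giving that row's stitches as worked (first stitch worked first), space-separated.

Result:
K K / P / P P K K / P / P P K K / P / P
K P K K K K O K P K K K K O K P K K K K
P K K K P O P P K K K P O P P K K K P O
P P P K K P K P P P K K P K P P P K K P

Derivation:
Row 5: chart row 1, RS - tile across columns 1-20 and work as-is.
Row 6: chart row 2, WS - tiled (columns 1-20): P P P P K P O P P P P K P O P P P P K P; work from column 20 back to 1 with K<->P swapped.
Row 7: chart row 3, RS - tile across columns 1-20 and work as-is.
Row 8: chart row 4, WS - tiled (columns 1-20): K P P K K K P K P P K K K P K P P K K K; work from column 20 back to 1 with K<->P swapped.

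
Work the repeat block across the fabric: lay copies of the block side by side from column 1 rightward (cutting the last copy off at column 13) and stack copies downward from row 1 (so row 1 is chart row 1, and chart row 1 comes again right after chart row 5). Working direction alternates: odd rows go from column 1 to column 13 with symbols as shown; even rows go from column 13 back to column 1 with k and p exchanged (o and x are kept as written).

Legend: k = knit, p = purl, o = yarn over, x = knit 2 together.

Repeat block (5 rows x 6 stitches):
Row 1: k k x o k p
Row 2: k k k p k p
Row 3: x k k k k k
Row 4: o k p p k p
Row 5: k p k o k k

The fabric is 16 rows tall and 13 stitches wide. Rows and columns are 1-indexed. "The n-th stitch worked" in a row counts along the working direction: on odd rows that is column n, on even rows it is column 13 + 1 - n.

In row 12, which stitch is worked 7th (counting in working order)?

Row 12 uses chart row ((12-1) mod 5)+1 = 2. Row 12 is even, so WS.
Chart row 2 tiled across columns 1-13: k k k p k p k k k p k p k
WS: work from column 13 back to column 1 (reverse the tiled row), swapping k<->p (o and x unchanged).
Row 12 as worked: p k p k p p p k p k p p p
Counting 7 along the worked row gives p.

== STITCH ==
p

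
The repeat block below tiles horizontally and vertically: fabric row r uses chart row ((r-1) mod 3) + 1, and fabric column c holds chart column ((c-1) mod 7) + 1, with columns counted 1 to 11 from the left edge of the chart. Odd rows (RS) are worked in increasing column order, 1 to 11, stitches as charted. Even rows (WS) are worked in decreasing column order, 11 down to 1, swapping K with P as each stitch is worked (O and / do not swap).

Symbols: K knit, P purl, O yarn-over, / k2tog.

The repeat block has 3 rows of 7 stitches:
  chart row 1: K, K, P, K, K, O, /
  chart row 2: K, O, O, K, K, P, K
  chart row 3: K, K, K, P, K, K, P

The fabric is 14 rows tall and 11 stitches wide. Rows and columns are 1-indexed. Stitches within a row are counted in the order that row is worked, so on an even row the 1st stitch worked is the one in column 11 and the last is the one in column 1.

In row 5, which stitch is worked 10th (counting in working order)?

Stitch:
O

Derivation:
Row 5 uses chart row ((5-1) mod 3)+1 = 2. Row 5 is odd, so RS.
Chart row 2 tiled across columns 1-11: K O O K K P K K O O K
Right side: take the tiled row as-is (worked left to right from column 1).
Stitch 10 in working order -> O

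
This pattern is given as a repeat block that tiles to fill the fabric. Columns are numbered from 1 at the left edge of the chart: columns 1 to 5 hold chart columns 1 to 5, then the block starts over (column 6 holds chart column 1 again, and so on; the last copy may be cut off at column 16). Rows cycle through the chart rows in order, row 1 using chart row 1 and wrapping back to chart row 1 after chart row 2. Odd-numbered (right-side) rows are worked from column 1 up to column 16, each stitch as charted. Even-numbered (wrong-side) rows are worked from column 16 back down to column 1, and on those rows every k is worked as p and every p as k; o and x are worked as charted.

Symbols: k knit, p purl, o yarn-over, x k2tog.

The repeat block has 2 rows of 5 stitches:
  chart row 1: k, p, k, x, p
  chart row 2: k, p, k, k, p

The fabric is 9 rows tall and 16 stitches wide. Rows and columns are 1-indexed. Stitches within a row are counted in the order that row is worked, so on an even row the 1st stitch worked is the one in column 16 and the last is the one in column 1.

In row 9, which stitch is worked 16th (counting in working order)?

For row 9: chart row = ((9-1) mod 2) + 1 = 1; this is a RS (odd) row.
Chart row 1 tiled across columns 1-16: k p k x p k p k x p k p k x p k
RS: work column 1 to column 16, symbols as charted — the tiled row is the row as worked.
The 16th stitch worked is k.

Stitch:
k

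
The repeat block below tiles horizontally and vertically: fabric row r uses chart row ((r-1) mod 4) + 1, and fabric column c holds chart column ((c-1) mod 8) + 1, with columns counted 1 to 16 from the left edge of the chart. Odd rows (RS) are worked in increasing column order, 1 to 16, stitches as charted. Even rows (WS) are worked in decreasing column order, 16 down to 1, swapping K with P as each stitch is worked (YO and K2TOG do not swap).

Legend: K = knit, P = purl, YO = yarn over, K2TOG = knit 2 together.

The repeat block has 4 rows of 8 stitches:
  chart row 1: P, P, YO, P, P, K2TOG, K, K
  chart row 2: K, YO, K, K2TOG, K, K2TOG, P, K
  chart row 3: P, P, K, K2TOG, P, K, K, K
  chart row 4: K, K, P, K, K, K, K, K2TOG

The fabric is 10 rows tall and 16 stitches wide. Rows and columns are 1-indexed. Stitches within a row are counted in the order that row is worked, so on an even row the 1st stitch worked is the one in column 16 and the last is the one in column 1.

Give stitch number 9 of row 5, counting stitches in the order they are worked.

Result:
P

Derivation:
Row 5: (5-1) mod 4 = 0, so use chart row 1. Odd row -> RS.
Chart row 1 tiled across columns 1-16: P P YO P P K2TOG K K P P YO P P K2TOG K K
Right side: take the tiled row as-is (worked left to right from column 1).
Stitch 9 in working order -> P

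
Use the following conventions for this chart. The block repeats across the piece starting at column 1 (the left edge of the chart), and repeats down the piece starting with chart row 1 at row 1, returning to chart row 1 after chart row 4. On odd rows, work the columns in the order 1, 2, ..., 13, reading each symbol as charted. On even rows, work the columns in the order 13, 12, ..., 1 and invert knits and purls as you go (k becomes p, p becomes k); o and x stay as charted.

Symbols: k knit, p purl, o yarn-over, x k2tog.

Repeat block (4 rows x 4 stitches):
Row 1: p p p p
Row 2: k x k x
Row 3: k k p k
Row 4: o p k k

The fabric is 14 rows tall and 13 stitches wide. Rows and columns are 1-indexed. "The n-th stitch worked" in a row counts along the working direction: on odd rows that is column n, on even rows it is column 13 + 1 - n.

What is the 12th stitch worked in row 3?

Stitch:
k

Derivation:
For row 3: chart row = ((3-1) mod 4) + 1 = 3; this is a RS (odd) row.
Chart row 3 tiled across columns 1-13: k k p k k k p k k k p k k
RS: work column 1 to column 13, symbols as charted — the tiled row is the row as worked.
Stitch 12 in working order -> k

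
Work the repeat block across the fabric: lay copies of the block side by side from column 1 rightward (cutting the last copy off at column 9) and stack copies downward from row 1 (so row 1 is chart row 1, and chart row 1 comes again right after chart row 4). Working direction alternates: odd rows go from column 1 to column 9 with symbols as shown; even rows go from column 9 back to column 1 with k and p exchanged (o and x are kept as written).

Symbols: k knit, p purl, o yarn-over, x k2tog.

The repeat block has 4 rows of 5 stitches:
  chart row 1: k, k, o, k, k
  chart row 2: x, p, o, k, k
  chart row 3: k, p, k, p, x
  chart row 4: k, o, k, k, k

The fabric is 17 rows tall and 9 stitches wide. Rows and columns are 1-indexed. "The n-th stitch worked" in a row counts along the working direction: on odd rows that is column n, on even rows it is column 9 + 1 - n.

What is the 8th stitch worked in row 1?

Stitch:
o

Derivation:
Row 1: (1-1) mod 4 = 0, so use chart row 1. Odd row -> RS.
Chart row 1 tiled across columns 1-9: k k o k k k k o k
RS row: no reversal, no swap; stitch n worked = column n.
Counting 8 along the worked row gives o.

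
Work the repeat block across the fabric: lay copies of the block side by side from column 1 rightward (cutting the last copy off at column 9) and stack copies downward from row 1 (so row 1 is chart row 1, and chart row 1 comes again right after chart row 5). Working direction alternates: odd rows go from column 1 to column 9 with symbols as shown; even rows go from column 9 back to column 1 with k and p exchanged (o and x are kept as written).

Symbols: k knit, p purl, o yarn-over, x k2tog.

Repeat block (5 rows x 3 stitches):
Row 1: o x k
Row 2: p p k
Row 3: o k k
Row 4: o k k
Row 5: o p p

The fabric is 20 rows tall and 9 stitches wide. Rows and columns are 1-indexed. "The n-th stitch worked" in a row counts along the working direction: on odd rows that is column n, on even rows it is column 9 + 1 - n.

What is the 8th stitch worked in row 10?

Result:
k

Derivation:
For row 10: chart row = ((10-1) mod 5) + 1 = 5; this is a WS (even) row.
Chart row 5 tiled across columns 1-9: o p p o p p o p p
WS row: flip the tiled sequence (start at column 9) and apply k<->p; o and x stay.
Row 10 as worked: k k o k k o k k o
Stitch 8 in working order -> k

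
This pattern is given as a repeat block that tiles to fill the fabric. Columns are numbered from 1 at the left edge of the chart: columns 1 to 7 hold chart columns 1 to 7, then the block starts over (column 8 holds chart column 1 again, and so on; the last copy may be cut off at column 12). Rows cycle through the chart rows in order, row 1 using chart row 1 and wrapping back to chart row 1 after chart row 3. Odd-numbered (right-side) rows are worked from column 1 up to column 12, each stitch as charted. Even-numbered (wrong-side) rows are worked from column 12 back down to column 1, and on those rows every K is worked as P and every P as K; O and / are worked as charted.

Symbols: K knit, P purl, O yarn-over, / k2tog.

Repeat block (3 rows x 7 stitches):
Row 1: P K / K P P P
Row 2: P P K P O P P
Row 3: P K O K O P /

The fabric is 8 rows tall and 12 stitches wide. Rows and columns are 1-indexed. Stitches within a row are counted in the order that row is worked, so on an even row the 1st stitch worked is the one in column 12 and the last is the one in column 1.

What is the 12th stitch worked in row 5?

Stitch:
O

Derivation:
For row 5: chart row = ((5-1) mod 3) + 1 = 2; this is a RS (odd) row.
Chart row 2 tiled across columns 1-12: P P K P O P P P P K P O
Right side: take the tiled row as-is (worked left to right from column 1).
The 12th stitch worked is O.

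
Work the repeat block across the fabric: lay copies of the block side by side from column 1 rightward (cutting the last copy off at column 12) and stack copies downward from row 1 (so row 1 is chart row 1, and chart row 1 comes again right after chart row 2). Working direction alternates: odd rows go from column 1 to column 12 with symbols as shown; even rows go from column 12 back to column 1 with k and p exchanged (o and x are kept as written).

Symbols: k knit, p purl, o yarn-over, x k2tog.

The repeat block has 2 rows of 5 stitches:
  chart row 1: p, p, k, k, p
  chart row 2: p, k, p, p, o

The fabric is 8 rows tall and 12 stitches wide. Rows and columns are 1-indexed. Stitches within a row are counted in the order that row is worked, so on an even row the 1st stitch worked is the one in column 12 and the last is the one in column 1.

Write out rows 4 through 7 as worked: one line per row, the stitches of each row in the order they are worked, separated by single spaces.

== ROWS AS WORKED ==
p k o k k p k o k k p k
p p k k p p p k k p p p
p k o k k p k o k k p k
p p k k p p p k k p p p

Derivation:
Row 4: chart row 2, WS - tiled (columns 1-12): p k p p o p k p p o p k; work from column 12 back to 1 with k<->p swapped.
Row 5: chart row 1, RS - tile across columns 1-12 and work as-is.
Row 6: chart row 2, WS - tiled (columns 1-12): p k p p o p k p p o p k; work from column 12 back to 1 with k<->p swapped.
Row 7: chart row 1, RS - tile across columns 1-12 and work as-is.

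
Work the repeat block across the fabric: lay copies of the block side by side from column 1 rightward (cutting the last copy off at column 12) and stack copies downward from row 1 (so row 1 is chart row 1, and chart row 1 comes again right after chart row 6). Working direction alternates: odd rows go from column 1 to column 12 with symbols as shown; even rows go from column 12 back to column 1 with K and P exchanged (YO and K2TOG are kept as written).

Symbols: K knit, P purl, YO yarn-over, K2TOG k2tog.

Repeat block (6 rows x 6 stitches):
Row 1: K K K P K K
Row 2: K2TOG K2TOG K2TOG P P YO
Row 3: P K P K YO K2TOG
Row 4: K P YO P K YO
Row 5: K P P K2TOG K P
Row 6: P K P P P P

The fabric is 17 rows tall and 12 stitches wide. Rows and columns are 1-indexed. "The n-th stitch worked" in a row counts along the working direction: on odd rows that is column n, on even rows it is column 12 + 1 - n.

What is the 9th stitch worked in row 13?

== STITCH ==
K

Derivation:
Row 13: (13-1) mod 6 = 0, so use chart row 1. Odd row -> RS.
Chart row 1 tiled across columns 1-12: K K K P K K K K K P K K
RS row: no reversal, no swap; stitch n worked = column n.
Stitch 9 in working order -> K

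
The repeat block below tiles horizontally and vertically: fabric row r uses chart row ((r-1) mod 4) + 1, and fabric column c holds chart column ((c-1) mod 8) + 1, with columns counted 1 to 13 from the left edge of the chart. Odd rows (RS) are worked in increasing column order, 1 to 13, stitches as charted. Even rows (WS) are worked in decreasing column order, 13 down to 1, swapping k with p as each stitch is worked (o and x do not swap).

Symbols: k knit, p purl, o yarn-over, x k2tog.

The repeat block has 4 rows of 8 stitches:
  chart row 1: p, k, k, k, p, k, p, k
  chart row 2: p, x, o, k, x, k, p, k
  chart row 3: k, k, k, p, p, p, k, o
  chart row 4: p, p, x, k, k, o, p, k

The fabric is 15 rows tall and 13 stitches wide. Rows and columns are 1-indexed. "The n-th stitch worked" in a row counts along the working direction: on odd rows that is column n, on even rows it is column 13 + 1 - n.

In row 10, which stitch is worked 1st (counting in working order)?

Row 10: (10-1) mod 4 = 1, so use chart row 2. Even row -> WS.
Chart row 2 tiled across columns 1-13: p x o k x k p k p x o k x
WS: work from column 13 back to column 1 (reverse the tiled row), swapping k<->p (o and x unchanged).
Row 10 as worked: x p o x k p k p x p o x k
Stitch 1 in working order -> x

Result:
x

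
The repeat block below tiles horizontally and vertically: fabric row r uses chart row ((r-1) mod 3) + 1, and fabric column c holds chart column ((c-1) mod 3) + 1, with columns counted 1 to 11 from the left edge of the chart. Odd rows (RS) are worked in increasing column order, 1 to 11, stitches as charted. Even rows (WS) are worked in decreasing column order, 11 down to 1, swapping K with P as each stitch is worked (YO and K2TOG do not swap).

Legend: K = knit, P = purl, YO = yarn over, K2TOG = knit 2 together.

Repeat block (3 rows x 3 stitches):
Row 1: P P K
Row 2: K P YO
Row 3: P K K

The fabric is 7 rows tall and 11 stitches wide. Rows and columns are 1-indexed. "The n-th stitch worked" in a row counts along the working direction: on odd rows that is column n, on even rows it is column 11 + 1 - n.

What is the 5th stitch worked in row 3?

Row 3: (3-1) mod 3 = 2, so use chart row 3. Odd row -> RS.
Chart row 3 tiled across columns 1-11: P K K P K K P K K P K
Right side: take the tiled row as-is (worked left to right from column 1).
Counting 5 along the worked row gives K.

== STITCH ==
K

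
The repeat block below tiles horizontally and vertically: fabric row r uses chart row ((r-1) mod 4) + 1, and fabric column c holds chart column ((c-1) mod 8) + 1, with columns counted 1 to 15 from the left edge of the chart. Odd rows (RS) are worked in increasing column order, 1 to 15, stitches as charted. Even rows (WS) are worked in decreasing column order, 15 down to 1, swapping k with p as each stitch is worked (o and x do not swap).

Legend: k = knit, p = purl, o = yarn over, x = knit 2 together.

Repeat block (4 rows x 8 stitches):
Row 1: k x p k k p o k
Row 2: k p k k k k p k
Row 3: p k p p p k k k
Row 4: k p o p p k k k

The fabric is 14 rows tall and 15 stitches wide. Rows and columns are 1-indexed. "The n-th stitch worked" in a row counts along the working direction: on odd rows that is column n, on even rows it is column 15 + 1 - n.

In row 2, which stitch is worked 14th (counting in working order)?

For row 2: chart row = ((2-1) mod 4) + 1 = 2; this is a WS (even) row.
Chart row 2 tiled across columns 1-15: k p k k k k p k k p k k k k p
Wrong side: read the tiled row from column 15 down to 1 and exchange k with p (leave o, x).
Row 2 as worked: k p p p p k p p k p p p p k p
Counting 14 along the worked row gives k.

== STITCH ==
k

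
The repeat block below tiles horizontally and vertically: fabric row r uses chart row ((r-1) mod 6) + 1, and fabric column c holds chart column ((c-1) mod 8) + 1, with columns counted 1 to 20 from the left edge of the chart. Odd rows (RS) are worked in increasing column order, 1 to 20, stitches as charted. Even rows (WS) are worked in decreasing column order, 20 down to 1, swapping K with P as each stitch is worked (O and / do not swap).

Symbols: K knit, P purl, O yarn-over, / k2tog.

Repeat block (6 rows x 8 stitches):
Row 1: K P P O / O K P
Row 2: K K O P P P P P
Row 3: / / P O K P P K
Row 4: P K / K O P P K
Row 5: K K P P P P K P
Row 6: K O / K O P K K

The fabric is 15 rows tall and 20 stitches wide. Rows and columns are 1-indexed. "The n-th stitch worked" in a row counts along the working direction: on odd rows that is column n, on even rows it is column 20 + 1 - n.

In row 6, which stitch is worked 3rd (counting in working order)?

For row 6: chart row = ((6-1) mod 6) + 1 = 6; this is a WS (even) row.
Chart row 6 tiled across columns 1-20: K O / K O P K K K O / K O P K K K O / K
Wrong side: read the tiled row from column 20 down to 1 and exchange K with P (leave O, /).
Row 6 as worked: P / O P P P K O P / O P P P K O P / O P
The 3rd stitch worked is O.

== STITCH ==
O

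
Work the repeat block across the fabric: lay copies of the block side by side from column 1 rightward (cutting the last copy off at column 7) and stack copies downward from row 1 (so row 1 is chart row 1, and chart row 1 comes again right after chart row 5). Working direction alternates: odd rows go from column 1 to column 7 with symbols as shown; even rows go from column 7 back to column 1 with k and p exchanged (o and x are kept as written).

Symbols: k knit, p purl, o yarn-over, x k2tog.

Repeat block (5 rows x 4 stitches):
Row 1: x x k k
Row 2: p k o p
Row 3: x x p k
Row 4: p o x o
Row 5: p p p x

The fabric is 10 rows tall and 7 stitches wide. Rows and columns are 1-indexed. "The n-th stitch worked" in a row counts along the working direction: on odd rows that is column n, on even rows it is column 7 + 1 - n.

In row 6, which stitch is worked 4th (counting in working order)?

== STITCH ==
p

Derivation:
For row 6: chart row = ((6-1) mod 5) + 1 = 1; this is a WS (even) row.
Chart row 1 tiled across columns 1-7: x x k k x x k
WS: work from column 7 back to column 1 (reverse the tiled row), swapping k<->p (o and x unchanged).
Row 6 as worked: p x x p p x x
The 4th stitch worked is p.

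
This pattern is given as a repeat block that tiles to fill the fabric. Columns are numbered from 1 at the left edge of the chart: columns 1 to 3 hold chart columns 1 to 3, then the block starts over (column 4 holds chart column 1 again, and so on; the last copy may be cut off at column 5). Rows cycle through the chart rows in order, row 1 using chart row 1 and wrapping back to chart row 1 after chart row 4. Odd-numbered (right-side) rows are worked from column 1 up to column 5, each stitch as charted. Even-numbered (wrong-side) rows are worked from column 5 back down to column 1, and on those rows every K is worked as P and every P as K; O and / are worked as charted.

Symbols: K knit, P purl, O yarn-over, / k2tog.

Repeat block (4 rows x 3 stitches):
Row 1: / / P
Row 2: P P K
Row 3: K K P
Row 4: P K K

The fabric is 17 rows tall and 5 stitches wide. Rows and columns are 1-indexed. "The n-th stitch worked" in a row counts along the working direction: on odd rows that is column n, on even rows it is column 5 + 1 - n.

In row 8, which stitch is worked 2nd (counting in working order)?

Result:
K

Derivation:
For row 8: chart row = ((8-1) mod 4) + 1 = 4; this is a WS (even) row.
Chart row 4 tiled across columns 1-5: P K K P K
Wrong side: read the tiled row from column 5 down to 1 and exchange K with P (leave O, /).
Row 8 as worked: P K P P K
Stitch 2 in working order -> K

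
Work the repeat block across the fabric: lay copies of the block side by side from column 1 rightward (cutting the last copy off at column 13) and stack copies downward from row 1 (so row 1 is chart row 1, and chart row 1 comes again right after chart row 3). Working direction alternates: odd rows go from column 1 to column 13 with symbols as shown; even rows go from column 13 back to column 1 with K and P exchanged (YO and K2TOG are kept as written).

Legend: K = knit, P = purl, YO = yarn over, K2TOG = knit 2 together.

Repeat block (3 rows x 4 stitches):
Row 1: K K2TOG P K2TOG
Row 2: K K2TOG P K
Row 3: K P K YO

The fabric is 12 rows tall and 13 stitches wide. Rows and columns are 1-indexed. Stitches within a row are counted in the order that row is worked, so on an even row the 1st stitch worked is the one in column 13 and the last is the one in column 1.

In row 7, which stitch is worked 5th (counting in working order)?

Row 7: (7-1) mod 3 = 0, so use chart row 1. Odd row -> RS.
Chart row 1 tiled across columns 1-13: K K2TOG P K2TOG K K2TOG P K2TOG K K2TOG P K2TOG K
RS: work column 1 to column 13, symbols as charted — the tiled row is the row as worked.
Stitch 5 in working order -> K

Result:
K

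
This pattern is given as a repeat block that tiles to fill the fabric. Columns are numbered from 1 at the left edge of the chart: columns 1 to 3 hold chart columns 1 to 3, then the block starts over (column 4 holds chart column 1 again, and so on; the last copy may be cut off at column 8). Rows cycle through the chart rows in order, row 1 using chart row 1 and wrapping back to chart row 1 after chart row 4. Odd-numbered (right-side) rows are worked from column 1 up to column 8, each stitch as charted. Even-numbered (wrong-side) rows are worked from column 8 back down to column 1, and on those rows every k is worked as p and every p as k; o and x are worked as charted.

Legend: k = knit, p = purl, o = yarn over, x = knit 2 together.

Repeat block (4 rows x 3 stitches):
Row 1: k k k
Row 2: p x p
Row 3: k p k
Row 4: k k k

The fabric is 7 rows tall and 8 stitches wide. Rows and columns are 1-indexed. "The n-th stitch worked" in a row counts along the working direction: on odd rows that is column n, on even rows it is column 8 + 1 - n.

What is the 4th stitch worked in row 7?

For row 7: chart row = ((7-1) mod 4) + 1 = 3; this is a RS (odd) row.
Chart row 3 tiled across columns 1-8: k p k k p k k p
RS: work column 1 to column 8, symbols as charted — the tiled row is the row as worked.
The 4th stitch worked is k.

Stitch:
k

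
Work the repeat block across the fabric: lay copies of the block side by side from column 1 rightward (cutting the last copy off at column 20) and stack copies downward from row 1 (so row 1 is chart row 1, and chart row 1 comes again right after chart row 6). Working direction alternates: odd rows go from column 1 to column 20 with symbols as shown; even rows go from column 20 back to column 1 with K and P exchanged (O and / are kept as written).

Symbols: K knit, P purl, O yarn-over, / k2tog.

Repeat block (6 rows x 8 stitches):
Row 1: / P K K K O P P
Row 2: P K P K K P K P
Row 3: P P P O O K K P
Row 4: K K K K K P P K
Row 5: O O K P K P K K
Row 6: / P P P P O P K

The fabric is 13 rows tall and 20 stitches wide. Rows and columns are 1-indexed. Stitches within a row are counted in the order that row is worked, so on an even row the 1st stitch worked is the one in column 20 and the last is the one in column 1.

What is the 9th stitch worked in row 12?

Row 12: (12-1) mod 6 = 5, so use chart row 6. Even row -> WS.
Chart row 6 tiled across columns 1-20: / P P P P O P K / P P P P O P K / P P P
WS: work from column 20 back to column 1 (reverse the tiled row), swapping K<->P (O and / unchanged).
Row 12 as worked: K K K / P K O K K K K / P K O K K K K /
Counting 9 along the worked row gives K.

Stitch:
K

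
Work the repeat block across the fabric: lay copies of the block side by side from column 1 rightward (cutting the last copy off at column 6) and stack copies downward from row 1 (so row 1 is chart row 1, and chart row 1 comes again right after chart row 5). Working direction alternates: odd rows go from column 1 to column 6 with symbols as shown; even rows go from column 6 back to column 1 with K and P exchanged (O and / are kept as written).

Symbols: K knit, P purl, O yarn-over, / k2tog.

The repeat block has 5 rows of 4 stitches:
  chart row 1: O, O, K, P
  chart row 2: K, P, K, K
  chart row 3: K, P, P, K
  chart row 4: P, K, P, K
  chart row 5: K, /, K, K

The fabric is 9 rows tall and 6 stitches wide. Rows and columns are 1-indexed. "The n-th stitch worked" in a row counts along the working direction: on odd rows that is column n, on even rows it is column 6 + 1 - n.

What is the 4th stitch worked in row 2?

Stitch:
P

Derivation:
For row 2: chart row = ((2-1) mod 5) + 1 = 2; this is a WS (even) row.
Chart row 2 tiled across columns 1-6: K P K K K P
Wrong side: read the tiled row from column 6 down to 1 and exchange K with P (leave O, /).
Row 2 as worked: K P P P K P
The 4th stitch worked is P.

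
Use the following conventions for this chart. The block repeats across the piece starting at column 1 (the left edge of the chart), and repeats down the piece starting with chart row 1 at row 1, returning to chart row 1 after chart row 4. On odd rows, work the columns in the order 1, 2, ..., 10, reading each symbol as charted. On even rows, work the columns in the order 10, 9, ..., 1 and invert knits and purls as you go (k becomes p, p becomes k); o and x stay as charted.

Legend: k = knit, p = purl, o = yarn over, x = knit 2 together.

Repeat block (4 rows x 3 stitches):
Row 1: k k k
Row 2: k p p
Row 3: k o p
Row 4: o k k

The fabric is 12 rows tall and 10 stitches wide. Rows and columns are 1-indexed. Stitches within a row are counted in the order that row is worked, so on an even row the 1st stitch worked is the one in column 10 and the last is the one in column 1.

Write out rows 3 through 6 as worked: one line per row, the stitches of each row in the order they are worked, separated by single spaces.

Row 3: chart row 3, RS - tile across columns 1-10 and work as-is.
Row 4: chart row 4, WS - tiled (columns 1-10): o k k o k k o k k o; work from column 10 back to 1 with k<->p swapped.
Row 5: chart row 1, RS - tile across columns 1-10 and work as-is.
Row 6: chart row 2, WS - tiled (columns 1-10): k p p k p p k p p k; work from column 10 back to 1 with k<->p swapped.

Result:
k o p k o p k o p k
o p p o p p o p p o
k k k k k k k k k k
p k k p k k p k k p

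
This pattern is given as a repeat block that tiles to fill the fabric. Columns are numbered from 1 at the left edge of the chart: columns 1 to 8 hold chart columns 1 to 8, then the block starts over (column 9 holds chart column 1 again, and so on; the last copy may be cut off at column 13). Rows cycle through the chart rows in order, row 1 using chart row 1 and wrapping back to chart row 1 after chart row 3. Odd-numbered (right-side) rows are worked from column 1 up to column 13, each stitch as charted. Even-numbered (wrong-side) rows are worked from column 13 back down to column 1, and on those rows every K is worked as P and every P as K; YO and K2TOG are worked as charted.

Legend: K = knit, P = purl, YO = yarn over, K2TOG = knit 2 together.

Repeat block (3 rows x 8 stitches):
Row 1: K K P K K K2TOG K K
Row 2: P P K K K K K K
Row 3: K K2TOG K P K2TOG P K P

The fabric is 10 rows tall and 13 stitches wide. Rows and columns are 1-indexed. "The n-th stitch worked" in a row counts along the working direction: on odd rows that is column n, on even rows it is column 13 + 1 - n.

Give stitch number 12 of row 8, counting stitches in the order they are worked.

Row 8: (8-1) mod 3 = 1, so use chart row 2. Even row -> WS.
Chart row 2 tiled across columns 1-13: P P K K K K K K P P K K K
WS: work from column 13 back to column 1 (reverse the tiled row), swapping K<->P (YO and K2TOG unchanged).
Row 8 as worked: P P P K K P P P P P P K K
Stitch 12 in working order -> K

Stitch:
K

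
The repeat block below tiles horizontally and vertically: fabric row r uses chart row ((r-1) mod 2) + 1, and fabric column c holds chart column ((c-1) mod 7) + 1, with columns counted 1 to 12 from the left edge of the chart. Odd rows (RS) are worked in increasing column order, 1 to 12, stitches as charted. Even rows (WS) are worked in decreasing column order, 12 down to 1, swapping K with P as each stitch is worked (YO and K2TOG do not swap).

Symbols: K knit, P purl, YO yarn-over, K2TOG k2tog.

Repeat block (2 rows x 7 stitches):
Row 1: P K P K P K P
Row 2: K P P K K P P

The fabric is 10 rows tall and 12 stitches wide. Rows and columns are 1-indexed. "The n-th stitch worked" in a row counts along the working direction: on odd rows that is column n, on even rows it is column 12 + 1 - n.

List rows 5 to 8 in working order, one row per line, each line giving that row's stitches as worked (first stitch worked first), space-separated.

Row 5: chart row 1, RS - tile across columns 1-12 and work as-is.
Row 6: chart row 2, WS - tiled (columns 1-12): K P P K K P P K P P K K; work from column 12 back to 1 with K<->P swapped.
Row 7: chart row 1, RS - tile across columns 1-12 and work as-is.
Row 8: chart row 2, WS - tiled (columns 1-12): K P P K K P P K P P K K; work from column 12 back to 1 with K<->P swapped.

== ROWS AS WORKED ==
P K P K P K P P K P K P
P P K K P K K P P K K P
P K P K P K P P K P K P
P P K K P K K P P K K P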